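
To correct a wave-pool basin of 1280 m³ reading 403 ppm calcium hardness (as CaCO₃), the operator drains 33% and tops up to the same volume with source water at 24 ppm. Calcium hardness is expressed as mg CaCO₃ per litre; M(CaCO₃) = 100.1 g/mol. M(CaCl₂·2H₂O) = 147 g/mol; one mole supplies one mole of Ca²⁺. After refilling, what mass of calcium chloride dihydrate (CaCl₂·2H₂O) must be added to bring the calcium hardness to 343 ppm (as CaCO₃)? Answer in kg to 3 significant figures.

122 kg

Volume: 1280 m³ = 1,280,000 L.
After draining 33% and refilling: 403 × 0.67 + 24 × 0.33 = 277.93 ppm.
Deficit to target: 343 − 277.93 = 65.07 mg/L.
As CaCO₃: 65.07 mg/L × 1,280,000 L = 83,290 g; ÷ 100.1 = 832.1 mol Ca²⁺.
Mass: 832.1 × 147 = 122,300 g.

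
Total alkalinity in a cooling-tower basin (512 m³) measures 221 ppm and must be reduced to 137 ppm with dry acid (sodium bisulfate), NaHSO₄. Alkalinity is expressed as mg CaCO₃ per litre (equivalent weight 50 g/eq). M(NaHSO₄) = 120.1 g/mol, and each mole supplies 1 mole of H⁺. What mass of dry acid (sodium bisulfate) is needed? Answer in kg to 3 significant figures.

Volume: 512 m³ = 512,000 L.
Alkalinity to neutralize: (221 − 137) = 84 mg/L as CaCO₃ × 512,000 L = 43,010 g as CaCO₃.
Equivalents of H⁺ required: 43,010 ÷ 50 g/eq = 860.2 eq = 860.2 mol NaHSO₄.
Mass of NaHSO₄: 860.2 × 120.1 = 103,300 g.

103 kg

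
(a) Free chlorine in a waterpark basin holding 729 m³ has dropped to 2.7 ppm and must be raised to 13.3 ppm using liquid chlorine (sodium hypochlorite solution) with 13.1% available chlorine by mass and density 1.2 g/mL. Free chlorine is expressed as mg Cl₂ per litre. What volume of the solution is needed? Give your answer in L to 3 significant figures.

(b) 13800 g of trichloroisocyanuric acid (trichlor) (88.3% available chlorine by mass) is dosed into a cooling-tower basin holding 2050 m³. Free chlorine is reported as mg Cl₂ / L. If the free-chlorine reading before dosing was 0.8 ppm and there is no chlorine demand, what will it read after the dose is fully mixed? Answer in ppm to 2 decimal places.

(a) Volume: 729 m³ = 729,000 L.
(a) Chlorine deficit: 13.3 − 2.7 = 10.6 ppm = 10.6 mg/L as Cl₂.
(a) Cl₂ equivalent needed: 10.6 mg/L × 729,000 L = 7,727,000 mg = 7727 g.
(a) Product at 13.1% available chlorine: 7727 / 0.131 = 58,990 g.
(a) Volume at density 1.2 g/mL: 58,990 g ÷ 1.2 g/mL = 49,160 mL.

(b) Volume: 2050 m³ = 2,050,000 L.
(b) Available chlorine delivered: 13,800 g × 0.883 = 12,190 g as Cl₂.
(b) Concentration rise: 12,190 g / 2,050,000 L = 5.944 mg/L = 5.94 ppm.
(b) Final FC: 0.8 + 5.94 = 6.74 ppm.

(a) 49.2 L; (b) 6.74 ppm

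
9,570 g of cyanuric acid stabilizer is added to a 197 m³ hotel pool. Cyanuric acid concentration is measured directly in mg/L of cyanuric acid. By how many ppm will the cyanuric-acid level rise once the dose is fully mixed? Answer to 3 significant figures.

Volume: 197 m³ = 197,000 L.
Rise: 9,570 g / 197,000 L × 1000 = 48.58 mg/L.

48.6 ppm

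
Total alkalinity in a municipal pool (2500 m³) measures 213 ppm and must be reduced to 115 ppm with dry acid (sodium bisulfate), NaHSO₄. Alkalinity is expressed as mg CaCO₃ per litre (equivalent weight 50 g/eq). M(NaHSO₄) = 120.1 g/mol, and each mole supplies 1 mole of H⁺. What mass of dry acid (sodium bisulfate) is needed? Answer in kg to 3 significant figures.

Volume: 2500 m³ = 2,500,000 L.
Alkalinity to neutralize: (213 − 115) = 98 mg/L as CaCO₃ × 2,500,000 L = 245,000 g as CaCO₃.
Equivalents of H⁺ required: 245,000 ÷ 50 g/eq = 4900 eq = 4900 mol NaHSO₄.
Mass of NaHSO₄: 4900 × 120.1 = 588,500 g.

588 kg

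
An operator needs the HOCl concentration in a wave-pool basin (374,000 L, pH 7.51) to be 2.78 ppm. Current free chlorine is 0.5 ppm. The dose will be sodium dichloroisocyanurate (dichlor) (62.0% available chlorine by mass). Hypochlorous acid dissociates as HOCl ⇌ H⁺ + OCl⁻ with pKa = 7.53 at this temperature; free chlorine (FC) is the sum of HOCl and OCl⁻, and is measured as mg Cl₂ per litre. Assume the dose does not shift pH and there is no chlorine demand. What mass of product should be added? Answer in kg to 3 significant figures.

[OCl⁻]/[HOCl] = 10^(pH − pKa) = 10^(7.51 − 7.53) = 0.955; fraction as HOCl = 1/(1 + 0.955) = 0.5115.
Free chlorine required for 2.78 ppm HOCl: 2.78 / 0.5115 = 5.435 ppm.
FC to add: 5.435 − 0.5 = 4.935 mg/L as Cl₂.
Cl₂ equivalent: 4.935 mg/L × 374,000 L = 1846 g.
Product at 62.0% available Cl: 1846 / 0.62 = 2977 g.

2.98 kg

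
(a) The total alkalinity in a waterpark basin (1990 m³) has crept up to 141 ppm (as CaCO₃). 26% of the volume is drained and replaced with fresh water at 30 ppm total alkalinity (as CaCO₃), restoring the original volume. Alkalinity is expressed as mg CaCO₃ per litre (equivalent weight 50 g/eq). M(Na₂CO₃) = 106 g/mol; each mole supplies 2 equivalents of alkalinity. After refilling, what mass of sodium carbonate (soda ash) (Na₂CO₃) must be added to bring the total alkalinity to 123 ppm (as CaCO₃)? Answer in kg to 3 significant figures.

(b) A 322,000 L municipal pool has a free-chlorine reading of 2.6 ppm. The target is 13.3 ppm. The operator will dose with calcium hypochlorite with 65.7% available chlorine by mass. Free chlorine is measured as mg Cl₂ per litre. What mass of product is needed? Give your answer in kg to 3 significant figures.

(a) 22.9 kg; (b) 5.24 kg

(a) Volume: 1990 m³ = 1,990,000 L.
(a) After draining 26% and refilling: 141 × 0.74 + 30 × 0.26 = 112.14 ppm.
(a) Deficit to target: 123 − 112.14 = 10.86 mg/L.
(a) As CaCO₃: 10.86 mg/L × 1,990,000 L = 21,610 g; ÷ 50 g/eq ÷ 2 = 216.1 mol Na₂CO₃.
(a) Mass: 216.1 × 106 = 22,910 g.

(b) Chlorine deficit: 13.3 − 2.6 = 10.7 ppm = 10.7 mg/L as Cl₂.
(b) Cl₂ equivalent needed: 10.7 mg/L × 322,000 L = 3,445,000 mg = 3445 g.
(b) Product at 65.7% available chlorine: 3445 / 0.657 = 5244 g.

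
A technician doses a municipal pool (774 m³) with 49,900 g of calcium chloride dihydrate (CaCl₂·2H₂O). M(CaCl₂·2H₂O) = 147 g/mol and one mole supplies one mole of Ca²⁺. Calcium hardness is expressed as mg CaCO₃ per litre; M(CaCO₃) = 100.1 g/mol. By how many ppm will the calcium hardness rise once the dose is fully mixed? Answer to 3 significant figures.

Volume: 774 m³ = 774,000 L.
Moles of Ca²⁺: 49,900 g ÷ 147 g/mol = 339.5 mol.
As CaCO₃: 339.5 mol × 100.1 g/mol = 33,980 g.
Rise: 33,980 g / 774,000 L × 1000 = 43.9 mg/L.

43.9 ppm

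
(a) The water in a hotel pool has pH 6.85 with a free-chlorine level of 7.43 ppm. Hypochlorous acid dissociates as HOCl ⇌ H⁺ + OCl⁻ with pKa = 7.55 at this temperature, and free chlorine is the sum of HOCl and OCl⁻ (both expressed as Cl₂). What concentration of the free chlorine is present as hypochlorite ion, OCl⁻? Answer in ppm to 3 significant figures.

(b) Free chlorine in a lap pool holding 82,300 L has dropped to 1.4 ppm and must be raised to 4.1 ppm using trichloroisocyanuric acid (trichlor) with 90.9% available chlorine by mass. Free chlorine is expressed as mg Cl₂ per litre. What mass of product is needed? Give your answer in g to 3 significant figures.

(a) [OCl⁻]/[HOCl] = 10^(pH − pKa) = 10^(6.85 − 7.55) = 10^-0.70 = 0.1995.
(a) Fraction as HOCl = 1 / (1 + 0.1995) = 0.8337.
(a) OCl⁻ = (1 − 0.8337) × 7.43 ppm = 1.236 ppm.

(b) Chlorine deficit: 4.1 − 1.4 = 2.7 ppm = 2.7 mg/L as Cl₂.
(b) Cl₂ equivalent needed: 2.7 mg/L × 82,300 L = 222,200 mg = 222.2 g.
(b) Product at 90.9% available chlorine: 222.2 / 0.909 = 244.5 g.

(a) 1.24 ppm; (b) 244 g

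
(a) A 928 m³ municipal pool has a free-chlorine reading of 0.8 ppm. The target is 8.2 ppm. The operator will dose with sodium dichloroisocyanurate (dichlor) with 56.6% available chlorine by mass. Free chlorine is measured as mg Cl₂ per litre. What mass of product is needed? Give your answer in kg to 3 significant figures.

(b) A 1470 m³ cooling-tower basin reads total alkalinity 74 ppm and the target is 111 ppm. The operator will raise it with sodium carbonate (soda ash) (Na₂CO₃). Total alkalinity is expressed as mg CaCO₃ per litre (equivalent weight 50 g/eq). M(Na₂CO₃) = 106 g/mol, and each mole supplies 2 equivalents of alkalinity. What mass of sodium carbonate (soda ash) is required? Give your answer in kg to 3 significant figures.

(a) Volume: 928 m³ = 928,000 L.
(a) Chlorine deficit: 8.2 − 0.8 = 7.4 ppm = 7.4 mg/L as Cl₂.
(a) Cl₂ equivalent needed: 7.4 mg/L × 928,000 L = 6,867,000 mg = 6867 g.
(a) Product at 56.6% available chlorine: 6867 / 0.566 = 12,130 g.

(b) Volume: 1470 m³ = 1,470,000 L.
(b) Alkalinity to add: (111 − 74) = 37 mg/L as CaCO₃ × 1,470,000 L = 54,390 g as CaCO₃.
(b) Equivalents: 54,390 g ÷ 50 g/eq = 1088 eq.
(b) Each mole of Na₂CO₃ supplies 2 eq, so 1088 / 2 = 543.9 mol.
(b) Mass: 543.9 mol × 106 g/mol = 57,650 g.

(a) 12.1 kg; (b) 57.7 kg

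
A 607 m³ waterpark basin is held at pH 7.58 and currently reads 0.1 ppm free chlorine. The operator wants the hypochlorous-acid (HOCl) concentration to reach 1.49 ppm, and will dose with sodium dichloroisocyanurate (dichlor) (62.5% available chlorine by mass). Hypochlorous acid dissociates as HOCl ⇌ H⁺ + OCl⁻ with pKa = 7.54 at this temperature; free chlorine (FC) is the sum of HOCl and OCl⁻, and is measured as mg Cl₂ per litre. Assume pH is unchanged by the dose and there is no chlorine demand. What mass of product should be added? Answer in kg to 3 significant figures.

Volume: 607 m³ = 607,000 L.
[OCl⁻]/[HOCl] = 10^(pH − pKa) = 10^(7.58 − 7.54) = 1.096; fraction as HOCl = 1/(1 + 1.096) = 0.477.
Free chlorine required for 1.49 ppm HOCl: 1.49 / 0.477 = 3.124 ppm.
FC to add: 3.124 − 0.1 = 3.024 mg/L as Cl₂.
Cl₂ equivalent: 3.024 mg/L × 607,000 L = 1835 g.
Product at 62.5% available Cl: 1835 / 0.625 = 2937 g.

2.94 kg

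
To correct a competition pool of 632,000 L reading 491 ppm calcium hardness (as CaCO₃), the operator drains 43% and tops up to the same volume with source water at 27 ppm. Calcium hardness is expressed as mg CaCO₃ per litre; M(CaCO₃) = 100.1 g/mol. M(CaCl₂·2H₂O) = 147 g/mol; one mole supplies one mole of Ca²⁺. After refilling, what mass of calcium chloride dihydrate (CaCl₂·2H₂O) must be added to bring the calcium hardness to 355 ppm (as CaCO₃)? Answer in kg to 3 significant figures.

After draining 43% and refilling: 491 × 0.57 + 27 × 0.43 = 291.48 ppm.
Deficit to target: 355 − 291.48 = 63.52 mg/L.
As CaCO₃: 63.52 mg/L × 632,000 L = 40,140 g; ÷ 100.1 = 401 mol Ca²⁺.
Mass: 401 × 147 = 58,950 g.

59.0 kg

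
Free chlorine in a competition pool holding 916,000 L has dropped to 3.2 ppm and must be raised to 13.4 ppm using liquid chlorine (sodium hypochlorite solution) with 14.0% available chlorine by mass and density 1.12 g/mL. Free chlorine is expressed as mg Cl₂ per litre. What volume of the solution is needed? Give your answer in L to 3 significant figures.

59.6 L

Chlorine deficit: 13.4 − 3.2 = 10.2 ppm = 10.2 mg/L as Cl₂.
Cl₂ equivalent needed: 10.2 mg/L × 916,000 L = 9,343,000 mg = 9343 g.
Product at 14.0% available chlorine: 9343 / 0.14 = 66,740 g.
Volume at density 1.12 g/mL: 66,740 g ÷ 1.12 g/mL = 59,590 mL.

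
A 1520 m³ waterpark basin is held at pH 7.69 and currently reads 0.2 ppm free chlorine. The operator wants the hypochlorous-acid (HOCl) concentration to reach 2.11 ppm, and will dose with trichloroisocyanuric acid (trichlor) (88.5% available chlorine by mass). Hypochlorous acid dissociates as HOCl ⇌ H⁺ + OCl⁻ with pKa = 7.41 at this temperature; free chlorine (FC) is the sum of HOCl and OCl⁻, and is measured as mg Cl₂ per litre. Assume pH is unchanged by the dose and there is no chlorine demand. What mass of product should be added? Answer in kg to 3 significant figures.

Volume: 1520 m³ = 1,520,000 L.
[OCl⁻]/[HOCl] = 10^(pH − pKa) = 10^(7.69 − 7.41) = 1.905; fraction as HOCl = 1/(1 + 1.905) = 0.3442.
Free chlorine required for 2.11 ppm HOCl: 2.11 / 0.3442 = 6.131 ppm.
FC to add: 6.131 − 0.2 = 5.931 mg/L as Cl₂.
Cl₂ equivalent: 5.931 mg/L × 1,520,000 L = 9014 g.
Product at 88.5% available Cl: 9014 / 0.885 = 10,190 g.

10.2 kg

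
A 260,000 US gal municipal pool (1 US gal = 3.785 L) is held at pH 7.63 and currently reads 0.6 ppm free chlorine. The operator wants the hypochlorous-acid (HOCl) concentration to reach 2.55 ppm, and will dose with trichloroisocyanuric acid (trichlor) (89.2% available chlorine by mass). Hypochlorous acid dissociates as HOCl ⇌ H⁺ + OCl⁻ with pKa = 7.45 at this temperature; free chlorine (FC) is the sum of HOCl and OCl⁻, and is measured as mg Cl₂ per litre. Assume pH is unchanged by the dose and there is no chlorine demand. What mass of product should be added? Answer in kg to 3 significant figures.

6.41 kg

Volume: 260,000 US gal × 3.785 L/gal = 984,100 L.
[OCl⁻]/[HOCl] = 10^(pH − pKa) = 10^(7.63 − 7.45) = 1.514; fraction as HOCl = 1/(1 + 1.514) = 0.3978.
Free chlorine required for 2.55 ppm HOCl: 2.55 / 0.3978 = 6.41 ppm.
FC to add: 6.41 − 0.6 = 5.81 mg/L as Cl₂.
Cl₂ equivalent: 5.81 mg/L × 984,100 L = 5717 g.
Product at 89.2% available Cl: 5717 / 0.892 = 6409 g.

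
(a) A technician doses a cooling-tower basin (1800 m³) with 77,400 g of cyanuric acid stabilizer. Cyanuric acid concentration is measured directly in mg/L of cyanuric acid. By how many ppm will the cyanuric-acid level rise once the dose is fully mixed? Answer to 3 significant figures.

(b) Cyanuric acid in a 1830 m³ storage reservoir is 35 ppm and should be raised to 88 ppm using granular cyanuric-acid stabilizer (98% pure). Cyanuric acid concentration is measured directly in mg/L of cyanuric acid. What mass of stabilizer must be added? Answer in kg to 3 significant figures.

(a) Volume: 1800 m³ = 1,800,000 L.
(a) Rise: 77,400 g / 1,800,000 L × 1000 = 43 mg/L.

(b) Volume: 1830 m³ = 1,830,000 L.
(b) CYA to add: (88 − 35) = 53 mg/L × 1,830,000 L = 96,990 g cyanuric acid.
(b) At 98% purity: 96,990 / 0.98 = 98,970 g product.

(a) 43.0 ppm; (b) 99.0 kg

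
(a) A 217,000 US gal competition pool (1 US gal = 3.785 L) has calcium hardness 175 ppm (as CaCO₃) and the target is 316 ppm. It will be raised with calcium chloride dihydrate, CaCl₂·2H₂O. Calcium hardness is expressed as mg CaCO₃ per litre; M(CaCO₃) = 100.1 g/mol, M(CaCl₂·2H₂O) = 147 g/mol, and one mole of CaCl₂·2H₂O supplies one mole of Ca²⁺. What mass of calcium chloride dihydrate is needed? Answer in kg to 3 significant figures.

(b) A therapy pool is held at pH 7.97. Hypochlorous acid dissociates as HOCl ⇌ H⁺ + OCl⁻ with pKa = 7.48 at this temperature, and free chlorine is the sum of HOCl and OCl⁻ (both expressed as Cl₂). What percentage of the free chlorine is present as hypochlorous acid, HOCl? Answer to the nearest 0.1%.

(a) Volume: 217,000 US gal × 3.785 L/gal = 821,345 L.
(a) Hardness to add: (316 − 175) = 141 mg/L as CaCO₃ × 821,345 L = 115,800 g as CaCO₃.
(a) Moles of Ca²⁺ (1 mol Ca²⁺ ≡ 1 mol CaCO₃): 115,800 / 100.1 g/mol = 1157 mol.
(a) Mass of CaCl₂·2H₂O: 1157 × 147 = 170,100 g.

(b) [OCl⁻]/[HOCl] = 10^(pH − pKa) = 10^(7.97 − 7.48) = 10^0.49 = 3.09.
(b) Fraction as HOCl = 1 / (1 + 3.09) = 0.2445.

(a) 170 kg; (b) 24.4%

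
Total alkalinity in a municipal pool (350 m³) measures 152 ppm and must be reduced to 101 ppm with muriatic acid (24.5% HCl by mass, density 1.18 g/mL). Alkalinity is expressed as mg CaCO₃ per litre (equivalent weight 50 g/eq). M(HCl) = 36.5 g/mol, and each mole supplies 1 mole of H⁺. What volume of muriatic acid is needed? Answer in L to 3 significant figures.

Volume: 350 m³ = 350,000 L.
Alkalinity to neutralize: (152 − 101) = 51 mg/L as CaCO₃ × 350,000 L = 17,850 g as CaCO₃.
Equivalents of H⁺ required: 17,850 ÷ 50 g/eq = 357 eq = 357 mol HCl.
Mass of HCl: 357 × 36.5 = 13,030 g.
Mass of 24.5% solution: 13,030 / 0.245 = 53,190 g.
Volume: 53,190 g ÷ 1.18 g/mL = 45,070 mL.

45.1 L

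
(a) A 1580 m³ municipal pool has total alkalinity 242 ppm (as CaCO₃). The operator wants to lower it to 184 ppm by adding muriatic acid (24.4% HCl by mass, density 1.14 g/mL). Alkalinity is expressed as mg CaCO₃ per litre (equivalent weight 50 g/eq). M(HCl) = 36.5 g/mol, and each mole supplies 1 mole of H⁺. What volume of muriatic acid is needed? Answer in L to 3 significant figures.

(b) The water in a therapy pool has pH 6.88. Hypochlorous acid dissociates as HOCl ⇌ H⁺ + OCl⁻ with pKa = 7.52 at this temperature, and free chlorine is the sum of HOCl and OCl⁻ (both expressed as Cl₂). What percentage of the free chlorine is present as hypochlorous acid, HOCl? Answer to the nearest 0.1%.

(a) 240 L; (b) 81.4%

(a) Volume: 1580 m³ = 1,580,000 L.
(a) Alkalinity to neutralize: (242 − 184) = 58 mg/L as CaCO₃ × 1,580,000 L = 91,640 g as CaCO₃.
(a) Equivalents of H⁺ required: 91,640 ÷ 50 g/eq = 1833 eq = 1833 mol HCl.
(a) Mass of HCl: 1833 × 36.5 = 66,900 g.
(a) Mass of 24.4% solution: 66,900 / 0.244 = 274,200 g.
(a) Volume: 274,200 g ÷ 1.14 g/mL = 240,500 mL.

(b) [OCl⁻]/[HOCl] = 10^(pH − pKa) = 10^(6.88 − 7.52) = 10^-0.64 = 0.2291.
(b) Fraction as HOCl = 1 / (1 + 0.2291) = 0.8136.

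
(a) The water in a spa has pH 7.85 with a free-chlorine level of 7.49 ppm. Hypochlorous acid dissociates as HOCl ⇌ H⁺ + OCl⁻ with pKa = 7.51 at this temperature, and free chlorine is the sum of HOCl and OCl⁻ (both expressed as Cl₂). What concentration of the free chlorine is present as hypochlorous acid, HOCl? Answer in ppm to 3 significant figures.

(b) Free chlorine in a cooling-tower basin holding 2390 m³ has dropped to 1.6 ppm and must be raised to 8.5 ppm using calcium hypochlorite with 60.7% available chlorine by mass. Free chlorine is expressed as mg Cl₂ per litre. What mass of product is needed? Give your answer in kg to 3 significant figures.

(a) 2.35 ppm; (b) 27.2 kg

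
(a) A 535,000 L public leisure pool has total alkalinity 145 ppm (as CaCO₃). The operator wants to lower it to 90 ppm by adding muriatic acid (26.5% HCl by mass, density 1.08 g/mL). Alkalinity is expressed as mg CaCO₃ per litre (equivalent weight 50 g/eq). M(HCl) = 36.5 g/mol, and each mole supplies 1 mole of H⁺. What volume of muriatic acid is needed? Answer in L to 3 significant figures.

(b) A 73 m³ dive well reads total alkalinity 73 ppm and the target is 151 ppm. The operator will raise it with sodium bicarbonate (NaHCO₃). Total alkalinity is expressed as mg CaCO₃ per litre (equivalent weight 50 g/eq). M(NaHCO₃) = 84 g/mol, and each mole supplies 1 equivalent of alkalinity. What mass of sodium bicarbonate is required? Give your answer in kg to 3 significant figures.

(a) Alkalinity to neutralize: (145 − 90) = 55 mg/L as CaCO₃ × 535,000 L = 29,420 g as CaCO₃.
(a) Equivalents of H⁺ required: 29,420 ÷ 50 g/eq = 588.5 eq = 588.5 mol HCl.
(a) Mass of HCl: 588.5 × 36.5 = 21,480 g.
(a) Mass of 26.5% solution: 21,480 / 0.265 = 81,060 g.
(a) Volume: 81,060 g ÷ 1.08 g/mL = 75,050 mL.

(b) Volume: 73 m³ = 73,000 L.
(b) Alkalinity to add: (151 − 73) = 78 mg/L as CaCO₃ × 73,000 L = 5694 g as CaCO₃.
(b) Equivalents: 5694 g ÷ 50 g/eq = 113.9 eq.
(b) NaHCO₃ supplies 1 eq per mole → 113.9 mol.
(b) Mass: 113.9 mol × 84 g/mol = 9566 g.

(a) 75.1 L; (b) 9.57 kg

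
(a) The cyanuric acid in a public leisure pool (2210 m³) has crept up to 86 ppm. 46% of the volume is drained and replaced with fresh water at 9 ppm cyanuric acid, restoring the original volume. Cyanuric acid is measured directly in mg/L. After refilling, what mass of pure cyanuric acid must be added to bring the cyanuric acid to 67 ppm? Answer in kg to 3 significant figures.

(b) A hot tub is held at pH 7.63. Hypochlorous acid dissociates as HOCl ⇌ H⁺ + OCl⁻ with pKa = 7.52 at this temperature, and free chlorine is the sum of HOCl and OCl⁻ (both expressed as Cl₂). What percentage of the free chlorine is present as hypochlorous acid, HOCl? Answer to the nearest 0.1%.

(a) Volume: 2210 m³ = 2,210,000 L.
(a) After draining 46% and refilling: 86 × 0.54 + 9 × 0.46 = 50.58 ppm.
(a) Deficit to target: 67 − 50.58 = 16.42 mg/L.
(a) Mass: 16.42 mg/L × 2,210,000 L = 36,290 g cyanuric acid.

(b) [OCl⁻]/[HOCl] = 10^(pH − pKa) = 10^(7.63 − 7.52) = 10^0.11 = 1.288.
(b) Fraction as HOCl = 1 / (1 + 1.288) = 0.437.

(a) 36.3 kg; (b) 43.7%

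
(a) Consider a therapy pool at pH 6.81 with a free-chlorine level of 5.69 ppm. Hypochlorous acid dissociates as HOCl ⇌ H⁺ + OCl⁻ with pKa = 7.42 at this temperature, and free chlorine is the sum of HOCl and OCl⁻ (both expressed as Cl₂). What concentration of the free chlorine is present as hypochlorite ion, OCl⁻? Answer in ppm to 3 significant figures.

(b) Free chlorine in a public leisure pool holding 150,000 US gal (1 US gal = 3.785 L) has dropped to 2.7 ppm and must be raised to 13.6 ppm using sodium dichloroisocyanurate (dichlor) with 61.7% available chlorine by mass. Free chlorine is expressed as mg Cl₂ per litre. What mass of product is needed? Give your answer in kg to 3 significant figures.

(a) [OCl⁻]/[HOCl] = 10^(pH − pKa) = 10^(6.81 − 7.42) = 10^-0.61 = 0.2455.
(a) Fraction as HOCl = 1 / (1 + 0.2455) = 0.8029.
(a) OCl⁻ = (1 − 0.8029) × 5.69 ppm = 1.121 ppm.

(b) Volume: 150,000 US gal × 3.785 L/gal = 567,750 L.
(b) Chlorine deficit: 13.6 − 2.7 = 10.9 ppm = 10.9 mg/L as Cl₂.
(b) Cl₂ equivalent needed: 10.9 mg/L × 567,750 L = 6,188,000 mg = 6188 g.
(b) Product at 61.7% available chlorine: 6188 / 0.617 = 10,030 g.

(a) 1.12 ppm; (b) 10.0 kg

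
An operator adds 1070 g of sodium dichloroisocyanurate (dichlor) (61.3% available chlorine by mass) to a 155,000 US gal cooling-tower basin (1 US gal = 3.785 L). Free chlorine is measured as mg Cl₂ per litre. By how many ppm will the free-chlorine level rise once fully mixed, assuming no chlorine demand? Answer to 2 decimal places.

Volume: 155,000 US gal × 3.785 L/gal = 586,675 L.
Available chlorine delivered: 1070 g × 0.613 = 655.9 g as Cl₂.
Concentration rise: 655.9 g / 586,675 L = 1.118 mg/L = 1.12 ppm.

1.12 ppm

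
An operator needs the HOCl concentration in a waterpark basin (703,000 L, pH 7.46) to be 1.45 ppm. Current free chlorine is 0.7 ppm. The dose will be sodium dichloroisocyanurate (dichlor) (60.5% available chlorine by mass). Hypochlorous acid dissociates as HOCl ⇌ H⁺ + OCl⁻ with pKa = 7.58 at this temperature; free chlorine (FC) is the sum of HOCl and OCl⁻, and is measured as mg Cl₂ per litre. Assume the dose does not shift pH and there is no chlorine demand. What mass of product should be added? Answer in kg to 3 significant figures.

2.15 kg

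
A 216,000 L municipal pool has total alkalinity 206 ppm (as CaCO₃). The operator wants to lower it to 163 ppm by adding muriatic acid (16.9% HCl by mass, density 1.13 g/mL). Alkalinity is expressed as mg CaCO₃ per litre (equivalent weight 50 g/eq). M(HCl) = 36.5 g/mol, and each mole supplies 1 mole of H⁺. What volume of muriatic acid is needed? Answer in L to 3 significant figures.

Alkalinity to neutralize: (206 − 163) = 43 mg/L as CaCO₃ × 216,000 L = 9288 g as CaCO₃.
Equivalents of H⁺ required: 9288 ÷ 50 g/eq = 185.8 eq = 185.8 mol HCl.
Mass of HCl: 185.8 × 36.5 = 6780 g.
Mass of 16.9% solution: 6780 / 0.169 = 40,120 g.
Volume: 40,120 g ÷ 1.13 g/mL = 35,500 mL.

35.5 L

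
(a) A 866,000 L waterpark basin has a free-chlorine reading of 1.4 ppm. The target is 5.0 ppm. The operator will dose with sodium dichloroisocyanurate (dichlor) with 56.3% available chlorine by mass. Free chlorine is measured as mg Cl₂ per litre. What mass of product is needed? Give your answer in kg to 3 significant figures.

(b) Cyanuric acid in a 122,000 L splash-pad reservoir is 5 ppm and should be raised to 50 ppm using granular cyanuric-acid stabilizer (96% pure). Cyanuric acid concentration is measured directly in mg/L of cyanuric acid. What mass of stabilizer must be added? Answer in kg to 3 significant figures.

(a) 5.54 kg; (b) 5.72 kg

(a) Chlorine deficit: 5.0 − 1.4 = 3.6 ppm = 3.6 mg/L as Cl₂.
(a) Cl₂ equivalent needed: 3.6 mg/L × 866,000 L = 3,118,000 mg = 3118 g.
(a) Product at 56.3% available chlorine: 3118 / 0.563 = 5537 g.

(b) CYA to add: (50 − 5) = 45 mg/L × 122,000 L = 5490 g cyanuric acid.
(b) At 96% purity: 5490 / 0.96 = 5719 g product.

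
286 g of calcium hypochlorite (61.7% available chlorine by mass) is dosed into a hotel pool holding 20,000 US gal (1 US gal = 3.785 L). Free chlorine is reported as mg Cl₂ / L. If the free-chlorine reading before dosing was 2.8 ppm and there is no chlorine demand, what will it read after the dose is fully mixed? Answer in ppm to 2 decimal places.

Volume: 20,000 US gal × 3.785 L/gal = 75,700 L.
Available chlorine delivered: 286 g × 0.617 = 176.5 g as Cl₂.
Concentration rise: 176.5 g / 75,700 L = 2.331 mg/L = 2.33 ppm.
Final FC: 2.8 + 2.33 = 5.13 ppm.

5.13 ppm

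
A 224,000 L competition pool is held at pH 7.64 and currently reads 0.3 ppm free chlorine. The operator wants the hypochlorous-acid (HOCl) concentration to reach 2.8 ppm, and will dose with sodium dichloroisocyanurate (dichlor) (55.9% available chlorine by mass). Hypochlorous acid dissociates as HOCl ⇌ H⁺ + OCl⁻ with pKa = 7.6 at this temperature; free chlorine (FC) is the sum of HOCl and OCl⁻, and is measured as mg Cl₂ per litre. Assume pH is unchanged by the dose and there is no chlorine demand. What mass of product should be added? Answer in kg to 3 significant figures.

[OCl⁻]/[HOCl] = 10^(pH − pKa) = 10^(7.64 − 7.6) = 1.096; fraction as HOCl = 1/(1 + 1.096) = 0.477.
Free chlorine required for 2.8 ppm HOCl: 2.8 / 0.477 = 5.87 ppm.
FC to add: 5.87 − 0.3 = 5.57 mg/L as Cl₂.
Cl₂ equivalent: 5.57 mg/L × 224,000 L = 1248 g.
Product at 55.9% available Cl: 1248 / 0.559 = 2232 g.

2.23 kg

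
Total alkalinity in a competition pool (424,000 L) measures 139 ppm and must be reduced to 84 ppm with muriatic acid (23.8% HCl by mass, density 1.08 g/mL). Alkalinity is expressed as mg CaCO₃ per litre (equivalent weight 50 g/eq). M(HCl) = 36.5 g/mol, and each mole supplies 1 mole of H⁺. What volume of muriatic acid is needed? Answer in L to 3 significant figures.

66.2 L

Alkalinity to neutralize: (139 − 84) = 55 mg/L as CaCO₃ × 424,000 L = 23,320 g as CaCO₃.
Equivalents of H⁺ required: 23,320 ÷ 50 g/eq = 466.4 eq = 466.4 mol HCl.
Mass of HCl: 466.4 × 36.5 = 17,020 g.
Mass of 23.8% solution: 17,020 / 0.238 = 71,530 g.
Volume: 71,530 g ÷ 1.08 g/mL = 66,230 mL.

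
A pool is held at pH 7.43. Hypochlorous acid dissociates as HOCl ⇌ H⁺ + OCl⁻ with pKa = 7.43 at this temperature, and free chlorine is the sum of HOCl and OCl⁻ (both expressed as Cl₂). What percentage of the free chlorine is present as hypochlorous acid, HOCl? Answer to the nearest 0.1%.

[OCl⁻]/[HOCl] = 10^(pH − pKa) = 10^(7.43 − 7.43) = 10^0.00 = 1.
Fraction as HOCl = 1 / (1 + 1) = 0.5.

50.0%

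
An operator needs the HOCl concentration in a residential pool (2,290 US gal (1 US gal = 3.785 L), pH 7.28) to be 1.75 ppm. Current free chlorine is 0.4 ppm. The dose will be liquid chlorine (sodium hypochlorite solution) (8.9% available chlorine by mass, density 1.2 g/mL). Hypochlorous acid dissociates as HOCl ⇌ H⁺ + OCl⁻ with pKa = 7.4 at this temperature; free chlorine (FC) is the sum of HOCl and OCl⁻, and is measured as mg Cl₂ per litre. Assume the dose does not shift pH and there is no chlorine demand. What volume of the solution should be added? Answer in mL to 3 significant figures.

Volume: 2,290 US gal × 3.785 L/gal = 8,668 L.
[OCl⁻]/[HOCl] = 10^(pH − pKa) = 10^(7.28 − 7.4) = 0.7586; fraction as HOCl = 1/(1 + 0.7586) = 0.5686.
Free chlorine required for 1.75 ppm HOCl: 1.75 / 0.5686 = 3.078 ppm.
FC to add: 3.078 − 0.4 = 2.678 mg/L as Cl₂.
Cl₂ equivalent: 2.678 mg/L × 8,668 L = 23.21 g.
Product at 8.9% available Cl: 23.21 / 0.089 = 260.8 g.
Volume: 260.8 g ÷ 1.2 g/mL = 217.3 mL.

217 mL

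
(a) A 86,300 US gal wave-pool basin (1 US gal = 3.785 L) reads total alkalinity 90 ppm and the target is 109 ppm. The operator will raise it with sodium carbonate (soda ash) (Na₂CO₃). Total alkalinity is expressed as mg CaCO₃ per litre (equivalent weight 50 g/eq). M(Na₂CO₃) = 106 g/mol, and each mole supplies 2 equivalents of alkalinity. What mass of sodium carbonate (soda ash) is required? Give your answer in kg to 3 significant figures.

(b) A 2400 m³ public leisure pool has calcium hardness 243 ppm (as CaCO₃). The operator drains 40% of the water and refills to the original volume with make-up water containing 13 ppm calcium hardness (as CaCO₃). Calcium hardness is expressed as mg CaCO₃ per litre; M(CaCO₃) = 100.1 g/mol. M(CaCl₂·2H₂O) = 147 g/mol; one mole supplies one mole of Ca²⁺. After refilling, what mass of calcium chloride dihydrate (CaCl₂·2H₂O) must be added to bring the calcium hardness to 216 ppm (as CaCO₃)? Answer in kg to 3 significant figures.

(a) 6.58 kg; (b) 229 kg

(a) Volume: 86,300 US gal × 3.785 L/gal = 326,646 L.
(a) Alkalinity to add: (109 − 90) = 19 mg/L as CaCO₃ × 326,646 L = 6206 g as CaCO₃.
(a) Equivalents: 6206 g ÷ 50 g/eq = 124.1 eq.
(a) Each mole of Na₂CO₃ supplies 2 eq, so 124.1 / 2 = 62.06 mol.
(a) Mass: 62.06 mol × 106 g/mol = 6579 g.

(b) Volume: 2400 m³ = 2,400,000 L.
(b) After draining 40% and refilling: 243 × 0.60 + 13 × 0.40 = 151 ppm.
(b) Deficit to target: 216 − 151 = 65 mg/L.
(b) As CaCO₃: 65 mg/L × 2,400,000 L = 156,000 g; ÷ 100.1 = 1558 mol Ca²⁺.
(b) Mass: 1558 × 147 = 229,100 g.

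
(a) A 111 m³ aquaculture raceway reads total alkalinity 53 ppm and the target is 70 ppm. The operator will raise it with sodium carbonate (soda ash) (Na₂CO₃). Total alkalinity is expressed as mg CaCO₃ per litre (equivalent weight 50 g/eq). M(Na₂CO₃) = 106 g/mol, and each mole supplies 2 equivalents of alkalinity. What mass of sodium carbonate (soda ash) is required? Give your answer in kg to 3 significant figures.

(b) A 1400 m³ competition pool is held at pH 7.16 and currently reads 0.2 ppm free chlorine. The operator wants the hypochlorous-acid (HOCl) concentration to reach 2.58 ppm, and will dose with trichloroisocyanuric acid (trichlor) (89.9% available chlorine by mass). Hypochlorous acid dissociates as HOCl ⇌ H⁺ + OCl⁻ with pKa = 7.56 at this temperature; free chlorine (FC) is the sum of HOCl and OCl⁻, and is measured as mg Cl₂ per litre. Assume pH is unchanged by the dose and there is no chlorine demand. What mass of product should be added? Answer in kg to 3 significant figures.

(a) Volume: 111 m³ = 111,000 L.
(a) Alkalinity to add: (70 − 53) = 17 mg/L as CaCO₃ × 111,000 L = 1887 g as CaCO₃.
(a) Equivalents: 1887 g ÷ 50 g/eq = 37.74 eq.
(a) Each mole of Na₂CO₃ supplies 2 eq, so 37.74 / 2 = 18.87 mol.
(a) Mass: 18.87 mol × 106 g/mol = 2000 g.

(b) Volume: 1400 m³ = 1,400,000 L.
(b) [OCl⁻]/[HOCl] = 10^(pH − pKa) = 10^(7.16 − 7.56) = 0.3981; fraction as HOCl = 1/(1 + 0.3981) = 0.7153.
(b) Free chlorine required for 2.58 ppm HOCl: 2.58 / 0.7153 = 3.607 ppm.
(b) FC to add: 3.607 − 0.2 = 3.407 mg/L as Cl₂.
(b) Cl₂ equivalent: 3.407 mg/L × 1,400,000 L = 4770 g.
(b) Product at 89.9% available Cl: 4770 / 0.899 = 5306 g.

(a) 2.00 kg; (b) 5.31 kg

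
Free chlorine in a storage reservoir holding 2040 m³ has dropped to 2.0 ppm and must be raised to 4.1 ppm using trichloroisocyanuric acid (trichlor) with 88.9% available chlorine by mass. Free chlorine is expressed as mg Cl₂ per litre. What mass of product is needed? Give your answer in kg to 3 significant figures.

Volume: 2040 m³ = 2,040,000 L.
Chlorine deficit: 4.1 − 2.0 = 2.1 ppm = 2.1 mg/L as Cl₂.
Cl₂ equivalent needed: 2.1 mg/L × 2,040,000 L = 4,284,000 mg = 4284 g.
Product at 88.9% available chlorine: 4284 / 0.889 = 4819 g.

4.82 kg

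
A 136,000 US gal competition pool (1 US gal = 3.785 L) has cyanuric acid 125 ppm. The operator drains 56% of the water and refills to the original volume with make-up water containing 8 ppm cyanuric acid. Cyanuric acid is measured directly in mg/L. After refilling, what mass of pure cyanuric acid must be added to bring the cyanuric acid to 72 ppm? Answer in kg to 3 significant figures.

6.44 kg

Volume: 136,000 US gal × 3.785 L/gal = 514,760 L.
After draining 56% and refilling: 125 × 0.44 + 8 × 0.56 = 59.48 ppm.
Deficit to target: 72 − 59.48 = 12.52 mg/L.
Mass: 12.52 mg/L × 514,760 L = 6445 g cyanuric acid.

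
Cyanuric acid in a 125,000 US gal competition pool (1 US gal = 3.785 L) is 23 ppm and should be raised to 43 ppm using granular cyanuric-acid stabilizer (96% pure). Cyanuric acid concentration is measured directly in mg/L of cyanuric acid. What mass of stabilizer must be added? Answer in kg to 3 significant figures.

9.86 kg

Volume: 125,000 US gal × 3.785 L/gal = 473,125 L.
CYA to add: (43 − 23) = 20 mg/L × 473,125 L = 9462 g cyanuric acid.
At 96% purity: 9462 / 0.96 = 9857 g product.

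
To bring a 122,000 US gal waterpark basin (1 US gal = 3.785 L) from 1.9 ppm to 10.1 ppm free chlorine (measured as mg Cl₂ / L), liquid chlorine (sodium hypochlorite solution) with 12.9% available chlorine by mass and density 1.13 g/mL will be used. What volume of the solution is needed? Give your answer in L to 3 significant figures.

Volume: 122,000 US gal × 3.785 L/gal = 461,770 L.
Chlorine deficit: 10.1 − 1.9 = 8.2 ppm = 8.2 mg/L as Cl₂.
Cl₂ equivalent needed: 8.2 mg/L × 461,770 L = 3,787,000 mg = 3787 g.
Product at 12.9% available chlorine: 3787 / 0.129 = 29,350 g.
Volume at density 1.13 g/mL: 29,350 g ÷ 1.13 g/mL = 25,980 mL.

26.0 L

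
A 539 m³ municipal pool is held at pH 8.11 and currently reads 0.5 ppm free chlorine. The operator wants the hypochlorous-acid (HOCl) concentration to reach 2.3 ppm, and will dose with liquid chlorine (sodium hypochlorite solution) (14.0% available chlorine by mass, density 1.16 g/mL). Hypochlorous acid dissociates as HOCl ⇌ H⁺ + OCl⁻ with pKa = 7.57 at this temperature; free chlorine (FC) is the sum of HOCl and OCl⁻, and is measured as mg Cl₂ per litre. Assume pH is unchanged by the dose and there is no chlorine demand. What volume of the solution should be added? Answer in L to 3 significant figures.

32.4 L

Volume: 539 m³ = 539,000 L.
[OCl⁻]/[HOCl] = 10^(pH − pKa) = 10^(8.11 − 7.57) = 3.467; fraction as HOCl = 1/(1 + 3.467) = 0.2238.
Free chlorine required for 2.3 ppm HOCl: 2.3 / 0.2238 = 10.27 ppm.
FC to add: 10.27 − 0.5 = 9.775 mg/L as Cl₂.
Cl₂ equivalent: 9.775 mg/L × 539,000 L = 5269 g.
Product at 14.0% available Cl: 5269 / 0.14 = 37,630 g.
Volume: 37,630 g ÷ 1.16 g/mL = 32,440 mL.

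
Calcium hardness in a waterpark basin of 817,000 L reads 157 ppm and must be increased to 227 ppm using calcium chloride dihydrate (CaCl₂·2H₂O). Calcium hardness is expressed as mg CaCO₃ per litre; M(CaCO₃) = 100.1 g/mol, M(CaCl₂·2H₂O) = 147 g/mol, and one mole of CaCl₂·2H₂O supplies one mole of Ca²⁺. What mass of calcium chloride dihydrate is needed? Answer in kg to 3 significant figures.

84.0 kg

Hardness to add: (227 − 157) = 70 mg/L as CaCO₃ × 817,000 L = 57,190 g as CaCO₃.
Moles of Ca²⁺ (1 mol Ca²⁺ ≡ 1 mol CaCO₃): 57,190 / 100.1 g/mol = 571.3 mol.
Mass of CaCl₂·2H₂O: 571.3 × 147 = 83,990 g.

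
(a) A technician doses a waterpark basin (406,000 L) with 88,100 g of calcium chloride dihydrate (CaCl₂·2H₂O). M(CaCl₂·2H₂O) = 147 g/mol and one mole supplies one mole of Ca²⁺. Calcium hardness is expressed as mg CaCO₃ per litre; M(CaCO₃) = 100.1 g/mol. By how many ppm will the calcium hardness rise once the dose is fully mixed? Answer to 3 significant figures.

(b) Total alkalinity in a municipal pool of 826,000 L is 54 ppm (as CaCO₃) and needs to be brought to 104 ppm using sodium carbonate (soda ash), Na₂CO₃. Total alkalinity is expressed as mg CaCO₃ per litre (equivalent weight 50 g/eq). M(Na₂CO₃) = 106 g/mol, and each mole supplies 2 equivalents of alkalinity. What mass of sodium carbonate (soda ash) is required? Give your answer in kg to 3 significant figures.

(a) 148 ppm; (b) 43.8 kg

(a) Moles of Ca²⁺: 88,100 g ÷ 147 g/mol = 599.3 mol.
(a) As CaCO₃: 599.3 mol × 100.1 g/mol = 59,990 g.
(a) Rise: 59,990 g / 406,000 L × 1000 = 147.8 mg/L.

(b) Alkalinity to add: (104 − 54) = 50 mg/L as CaCO₃ × 826,000 L = 41,300 g as CaCO₃.
(b) Equivalents: 41,300 g ÷ 50 g/eq = 826 eq.
(b) Each mole of Na₂CO₃ supplies 2 eq, so 826 / 2 = 413 mol.
(b) Mass: 413 mol × 106 g/mol = 43,780 g.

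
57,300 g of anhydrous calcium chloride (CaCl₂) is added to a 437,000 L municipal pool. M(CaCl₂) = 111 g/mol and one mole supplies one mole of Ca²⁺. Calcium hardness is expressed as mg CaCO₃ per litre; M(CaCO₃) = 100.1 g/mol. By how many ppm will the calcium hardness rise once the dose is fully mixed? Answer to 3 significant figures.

Moles of Ca²⁺: 57,300 g ÷ 111 g/mol = 516.2 mol.
As CaCO₃: 516.2 mol × 100.1 g/mol = 51,670 g.
Rise: 51,670 g / 437,000 L × 1000 = 118.2 mg/L.

118 ppm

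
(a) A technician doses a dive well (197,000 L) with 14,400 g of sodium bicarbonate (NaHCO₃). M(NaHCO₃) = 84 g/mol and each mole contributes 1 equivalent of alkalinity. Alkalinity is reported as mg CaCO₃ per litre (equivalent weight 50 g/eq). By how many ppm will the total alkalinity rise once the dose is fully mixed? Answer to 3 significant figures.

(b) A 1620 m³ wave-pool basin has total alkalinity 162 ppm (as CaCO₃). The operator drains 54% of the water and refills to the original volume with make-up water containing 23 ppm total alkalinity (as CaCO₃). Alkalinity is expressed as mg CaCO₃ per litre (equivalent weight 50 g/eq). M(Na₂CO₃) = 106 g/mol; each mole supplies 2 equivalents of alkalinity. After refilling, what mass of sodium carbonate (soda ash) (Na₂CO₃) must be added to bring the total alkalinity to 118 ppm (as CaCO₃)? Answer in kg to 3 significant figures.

(a) Moles of NaHCO₃: 14,400 g ÷ 84 g/mol = 171.4 mol → 171.4 eq of alkalinity.
(a) As CaCO₃: 171.4 eq × 50 g/eq = 8571 g.
(a) Rise: 8571 g / 197,000 L × 1000 = 43.51 mg/L.

(b) Volume: 1620 m³ = 1,620,000 L.
(b) After draining 54% and refilling: 162 × 0.46 + 23 × 0.54 = 86.94 ppm.
(b) Deficit to target: 118 − 86.94 = 31.06 mg/L.
(b) As CaCO₃: 31.06 mg/L × 1,620,000 L = 50,320 g; ÷ 50 g/eq ÷ 2 = 503.2 mol Na₂CO₃.
(b) Mass: 503.2 × 106 = 53,340 g.

(a) 43.5 ppm; (b) 53.3 kg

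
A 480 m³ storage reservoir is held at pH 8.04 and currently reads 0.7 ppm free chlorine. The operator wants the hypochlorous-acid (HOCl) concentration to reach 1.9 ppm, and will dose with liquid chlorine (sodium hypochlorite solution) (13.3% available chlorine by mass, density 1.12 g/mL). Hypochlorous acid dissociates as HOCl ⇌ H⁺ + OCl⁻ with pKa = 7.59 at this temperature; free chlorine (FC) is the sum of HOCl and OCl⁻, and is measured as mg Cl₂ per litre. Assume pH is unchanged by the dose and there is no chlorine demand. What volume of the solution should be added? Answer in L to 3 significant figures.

Volume: 480 m³ = 480,000 L.
[OCl⁻]/[HOCl] = 10^(pH − pKa) = 10^(8.04 − 7.59) = 2.818; fraction as HOCl = 1/(1 + 2.818) = 0.2619.
Free chlorine required for 1.9 ppm HOCl: 1.9 / 0.2619 = 7.255 ppm.
FC to add: 7.255 − 0.7 = 6.555 mg/L as Cl₂.
Cl₂ equivalent: 6.555 mg/L × 480,000 L = 3146 g.
Product at 13.3% available Cl: 3146 / 0.133 = 23,660 g.
Volume: 23,660 g ÷ 1.12 g/mL = 21,120 mL.

21.1 L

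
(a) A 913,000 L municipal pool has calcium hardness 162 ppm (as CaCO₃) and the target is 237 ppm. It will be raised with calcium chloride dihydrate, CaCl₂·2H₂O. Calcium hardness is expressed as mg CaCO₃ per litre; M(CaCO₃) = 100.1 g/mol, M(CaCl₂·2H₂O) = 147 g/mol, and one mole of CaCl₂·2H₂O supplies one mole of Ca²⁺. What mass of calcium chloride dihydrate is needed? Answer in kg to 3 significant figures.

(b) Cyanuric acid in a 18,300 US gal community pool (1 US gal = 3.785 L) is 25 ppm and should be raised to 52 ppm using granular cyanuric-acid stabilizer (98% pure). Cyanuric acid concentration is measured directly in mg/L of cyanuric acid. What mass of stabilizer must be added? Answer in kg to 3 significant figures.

(a) Hardness to add: (237 − 162) = 75 mg/L as CaCO₃ × 913,000 L = 68,480 g as CaCO₃.
(a) Moles of Ca²⁺ (1 mol Ca²⁺ ≡ 1 mol CaCO₃): 68,480 / 100.1 g/mol = 684.1 mol.
(a) Mass of CaCl₂·2H₂O: 684.1 × 147 = 100,600 g.

(b) Volume: 18,300 US gal × 3.785 L/gal = 69,266 L.
(b) CYA to add: (52 − 25) = 27 mg/L × 69,266 L = 1870 g cyanuric acid.
(b) At 98% purity: 1870 / 0.98 = 1908 g product.

(a) 101 kg; (b) 1.91 kg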